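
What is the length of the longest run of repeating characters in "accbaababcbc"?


Input: "accbaababcbc"
Scanning for longest run:
  Position 1 ('c'): new char, reset run to 1
  Position 2 ('c'): continues run of 'c', length=2
  Position 3 ('b'): new char, reset run to 1
  Position 4 ('a'): new char, reset run to 1
  Position 5 ('a'): continues run of 'a', length=2
  Position 6 ('b'): new char, reset run to 1
  Position 7 ('a'): new char, reset run to 1
  Position 8 ('b'): new char, reset run to 1
  Position 9 ('c'): new char, reset run to 1
  Position 10 ('b'): new char, reset run to 1
  Position 11 ('c'): new char, reset run to 1
Longest run: 'c' with length 2

2


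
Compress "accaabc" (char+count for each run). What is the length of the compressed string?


Input: accaabc
Runs:
  'a' x 1 => "a1"
  'c' x 2 => "c2"
  'a' x 2 => "a2"
  'b' x 1 => "b1"
  'c' x 1 => "c1"
Compressed: "a1c2a2b1c1"
Compressed length: 10

10


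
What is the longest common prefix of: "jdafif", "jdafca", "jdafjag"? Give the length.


Words: jdafif, jdafca, jdafjag
  Position 0: all 'j' => match
  Position 1: all 'd' => match
  Position 2: all 'a' => match
  Position 3: all 'f' => match
  Position 4: ('i', 'c', 'j') => mismatch, stop
LCP = "jdaf" (length 4)

4


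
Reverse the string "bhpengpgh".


Input: bhpengpgh
Reading characters right to left:
  Position 8: 'h'
  Position 7: 'g'
  Position 6: 'p'
  Position 5: 'g'
  Position 4: 'n'
  Position 3: 'e'
  Position 2: 'p'
  Position 1: 'h'
  Position 0: 'b'
Reversed: hgpgnephb

hgpgnephb


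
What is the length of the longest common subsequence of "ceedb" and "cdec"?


LCS of "ceedb" and "cdec"
DP table:
           c    d    e    c
      0    0    0    0    0
  c   0    1    1    1    1
  e   0    1    1    2    2
  e   0    1    1    2    2
  d   0    1    2    2    2
  b   0    1    2    2    2
LCS length = dp[5][4] = 2

2


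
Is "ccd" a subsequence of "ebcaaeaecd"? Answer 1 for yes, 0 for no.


Check if "ccd" is a subsequence of "ebcaaeaecd"
Greedy scan:
  Position 0 ('e'): no match needed
  Position 1 ('b'): no match needed
  Position 2 ('c'): matches sub[0] = 'c'
  Position 3 ('a'): no match needed
  Position 4 ('a'): no match needed
  Position 5 ('e'): no match needed
  Position 6 ('a'): no match needed
  Position 7 ('e'): no match needed
  Position 8 ('c'): matches sub[1] = 'c'
  Position 9 ('d'): matches sub[2] = 'd'
All 3 characters matched => is a subsequence

1


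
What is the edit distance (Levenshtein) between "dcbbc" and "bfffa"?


Computing edit distance: "dcbbc" -> "bfffa"
DP table:
           b    f    f    f    a
      0    1    2    3    4    5
  d   1    1    2    3    4    5
  c   2    2    2    3    4    5
  b   3    2    3    3    4    5
  b   4    3    3    4    4    5
  c   5    4    4    4    5    5
Edit distance = dp[5][5] = 5

5


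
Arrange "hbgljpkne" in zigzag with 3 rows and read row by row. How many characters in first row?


Zigzag "hbgljpkne" into 3 rows:
Placing characters:
  'h' => row 0
  'b' => row 1
  'g' => row 2
  'l' => row 1
  'j' => row 0
  'p' => row 1
  'k' => row 2
  'n' => row 1
  'e' => row 0
Rows:
  Row 0: "hje"
  Row 1: "blpn"
  Row 2: "gk"
First row length: 3

3


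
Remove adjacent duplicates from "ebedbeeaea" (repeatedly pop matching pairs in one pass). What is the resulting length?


Input: ebedbeeaea
Stack-based adjacent duplicate removal:
  Read 'e': push. Stack: e
  Read 'b': push. Stack: eb
  Read 'e': push. Stack: ebe
  Read 'd': push. Stack: ebed
  Read 'b': push. Stack: ebedb
  Read 'e': push. Stack: ebedbe
  Read 'e': matches stack top 'e' => pop. Stack: ebedb
  Read 'a': push. Stack: ebedba
  Read 'e': push. Stack: ebedbae
  Read 'a': push. Stack: ebedbaea
Final stack: "ebedbaea" (length 8)

8


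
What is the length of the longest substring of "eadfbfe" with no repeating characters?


Input: "eadfbfe"
Sliding window (track last position of each char):
  Position 0 ('e'): window [0,0] length 1 -- new best
  Position 1 ('a'): window [0,1] length 2 -- new best
  Position 2 ('d'): window [0,2] length 3 -- new best
  Position 3 ('f'): window [0,3] length 4 -- new best
  Position 4 ('b'): window [0,4] length 5 -- new best
  Position 5 ('f'): repeat (last at 3), move window start to 4
  Position 5 ('f'): window [4,5] length 2
  Position 6 ('e'): window [4,6] length 3
Longest substring with no repeats: "eadfb" with length 5

5


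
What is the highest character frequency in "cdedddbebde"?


Input: cdedddbebde
Character counts:
  'b': 2
  'c': 1
  'd': 5
  'e': 3
Maximum frequency: 5

5


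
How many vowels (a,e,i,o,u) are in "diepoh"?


Input: diepoh
Checking each character:
  'd' at position 0: consonant
  'i' at position 1: vowel (running total: 1)
  'e' at position 2: vowel (running total: 2)
  'p' at position 3: consonant
  'o' at position 4: vowel (running total: 3)
  'h' at position 5: consonant
Total vowels: 3

3


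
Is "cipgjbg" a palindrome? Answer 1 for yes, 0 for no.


Input: cipgjbg
Reversed: gbjgpic
  Compare pos 0 ('c') with pos 6 ('g'): MISMATCH
  Compare pos 1 ('i') with pos 5 ('b'): MISMATCH
  Compare pos 2 ('p') with pos 4 ('j'): MISMATCH
Result: not a palindrome

0


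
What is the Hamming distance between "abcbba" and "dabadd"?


Comparing "abcbba" and "dabadd" position by position:
  Position 0: 'a' vs 'd' => differ
  Position 1: 'b' vs 'a' => differ
  Position 2: 'c' vs 'b' => differ
  Position 3: 'b' vs 'a' => differ
  Position 4: 'b' vs 'd' => differ
  Position 5: 'a' vs 'd' => differ
Total differences (Hamming distance): 6

6


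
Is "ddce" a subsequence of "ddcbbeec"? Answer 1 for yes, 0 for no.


Check if "ddce" is a subsequence of "ddcbbeec"
Greedy scan:
  Position 0 ('d'): matches sub[0] = 'd'
  Position 1 ('d'): matches sub[1] = 'd'
  Position 2 ('c'): matches sub[2] = 'c'
  Position 3 ('b'): no match needed
  Position 4 ('b'): no match needed
  Position 5 ('e'): matches sub[3] = 'e'
  Position 6 ('e'): no match needed
  Position 7 ('c'): no match needed
All 4 characters matched => is a subsequence

1


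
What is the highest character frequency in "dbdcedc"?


Input: dbdcedc
Character counts:
  'b': 1
  'c': 2
  'd': 3
  'e': 1
Maximum frequency: 3

3


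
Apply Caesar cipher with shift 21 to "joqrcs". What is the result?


Caesar cipher: shift "joqrcs" by 21
  'j' (pos 9) + 21 = pos 4 = 'e'
  'o' (pos 14) + 21 = pos 9 = 'j'
  'q' (pos 16) + 21 = pos 11 = 'l'
  'r' (pos 17) + 21 = pos 12 = 'm'
  'c' (pos 2) + 21 = pos 23 = 'x'
  's' (pos 18) + 21 = pos 13 = 'n'
Result: ejlmxn

ejlmxn


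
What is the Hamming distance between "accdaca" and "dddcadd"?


Comparing "accdaca" and "dddcadd" position by position:
  Position 0: 'a' vs 'd' => differ
  Position 1: 'c' vs 'd' => differ
  Position 2: 'c' vs 'd' => differ
  Position 3: 'd' vs 'c' => differ
  Position 4: 'a' vs 'a' => same
  Position 5: 'c' vs 'd' => differ
  Position 6: 'a' vs 'd' => differ
Total differences (Hamming distance): 6

6


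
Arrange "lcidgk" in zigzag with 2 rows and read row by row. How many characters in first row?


Zigzag "lcidgk" into 2 rows:
Placing characters:
  'l' => row 0
  'c' => row 1
  'i' => row 0
  'd' => row 1
  'g' => row 0
  'k' => row 1
Rows:
  Row 0: "lig"
  Row 1: "cdk"
First row length: 3

3


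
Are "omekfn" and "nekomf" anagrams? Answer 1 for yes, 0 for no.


Strings: "omekfn", "nekomf"
Sorted first:  efkmno
Sorted second: efkmno
Sorted forms match => anagrams

1


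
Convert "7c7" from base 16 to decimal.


Input: "7c7" in base 16
Positional expansion:
  Digit '7' (value 7) x 16^2 = 1792
  Digit 'c' (value 12) x 16^1 = 192
  Digit '7' (value 7) x 16^0 = 7
Sum = 1991

1991


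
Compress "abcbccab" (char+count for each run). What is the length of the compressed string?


Input: abcbccab
Runs:
  'a' x 1 => "a1"
  'b' x 1 => "b1"
  'c' x 1 => "c1"
  'b' x 1 => "b1"
  'c' x 2 => "c2"
  'a' x 1 => "a1"
  'b' x 1 => "b1"
Compressed: "a1b1c1b1c2a1b1"
Compressed length: 14

14


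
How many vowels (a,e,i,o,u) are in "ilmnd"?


Input: ilmnd
Checking each character:
  'i' at position 0: vowel (running total: 1)
  'l' at position 1: consonant
  'm' at position 2: consonant
  'n' at position 3: consonant
  'd' at position 4: consonant
Total vowels: 1

1


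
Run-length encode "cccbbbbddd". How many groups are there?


Input: cccbbbbddd
Scanning for consecutive runs:
  Group 1: 'c' x 3 (positions 0-2)
  Group 2: 'b' x 4 (positions 3-6)
  Group 3: 'd' x 3 (positions 7-9)
Total groups: 3

3


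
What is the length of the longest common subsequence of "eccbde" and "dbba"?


LCS of "eccbde" and "dbba"
DP table:
           d    b    b    a
      0    0    0    0    0
  e   0    0    0    0    0
  c   0    0    0    0    0
  c   0    0    0    0    0
  b   0    0    1    1    1
  d   0    1    1    1    1
  e   0    1    1    1    1
LCS length = dp[6][4] = 1

1


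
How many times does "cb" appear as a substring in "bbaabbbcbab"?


Searching for "cb" in "bbaabbbcbab"
Scanning each position:
  Position 0: "bb" => no
  Position 1: "ba" => no
  Position 2: "aa" => no
  Position 3: "ab" => no
  Position 4: "bb" => no
  Position 5: "bb" => no
  Position 6: "bc" => no
  Position 7: "cb" => MATCH
  Position 8: "ba" => no
  Position 9: "ab" => no
Total occurrences: 1

1


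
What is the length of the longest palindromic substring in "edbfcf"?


Input: "edbfcf"
Checking substrings for palindromes:
  [3:6] "fcf" (len 3) => palindrome
Longest palindromic substring: "fcf" with length 3

3


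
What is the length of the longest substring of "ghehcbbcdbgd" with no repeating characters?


Input: "ghehcbbcdbgd"
Sliding window (track last position of each char):
  Position 0 ('g'): window [0,0] length 1 -- new best
  Position 1 ('h'): window [0,1] length 2 -- new best
  Position 2 ('e'): window [0,2] length 3 -- new best
  Position 3 ('h'): repeat (last at 1), move window start to 2
  Position 3 ('h'): window [2,3] length 2
  Position 4 ('c'): window [2,4] length 3
  Position 5 ('b'): window [2,5] length 4 -- new best
  Position 6 ('b'): repeat (last at 5), move window start to 6
  Position 6 ('b'): window [6,6] length 1
  Position 7 ('c'): window [6,7] length 2
  Position 8 ('d'): window [6,8] length 3
  Position 9 ('b'): repeat (last at 6), move window start to 7
  Position 9 ('b'): window [7,9] length 3
  Position 10 ('g'): window [7,10] length 4
  Position 11 ('d'): repeat (last at 8), move window start to 9
  Position 11 ('d'): window [9,11] length 3
Longest substring with no repeats: "ehcb" with length 4

4


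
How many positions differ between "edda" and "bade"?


Comparing "edda" and "bade" position by position:
  Position 0: 'e' vs 'b' => DIFFER
  Position 1: 'd' vs 'a' => DIFFER
  Position 2: 'd' vs 'd' => same
  Position 3: 'a' vs 'e' => DIFFER
Positions that differ: 3

3


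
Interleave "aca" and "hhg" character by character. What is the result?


Interleaving "aca" and "hhg":
  Position 0: 'a' from first, 'h' from second => "ah"
  Position 1: 'c' from first, 'h' from second => "ch"
  Position 2: 'a' from first, 'g' from second => "ag"
Result: ahchag

ahchag


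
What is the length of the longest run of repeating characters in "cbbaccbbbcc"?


Input: "cbbaccbbbcc"
Scanning for longest run:
  Position 1 ('b'): new char, reset run to 1
  Position 2 ('b'): continues run of 'b', length=2
  Position 3 ('a'): new char, reset run to 1
  Position 4 ('c'): new char, reset run to 1
  Position 5 ('c'): continues run of 'c', length=2
  Position 6 ('b'): new char, reset run to 1
  Position 7 ('b'): continues run of 'b', length=2
  Position 8 ('b'): continues run of 'b', length=3
  Position 9 ('c'): new char, reset run to 1
  Position 10 ('c'): continues run of 'c', length=2
Longest run: 'b' with length 3

3


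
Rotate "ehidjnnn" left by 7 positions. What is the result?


Input: "ehidjnnn", rotate left by 7
First 7 characters: "ehidjnn"
Remaining characters: "n"
Concatenate remaining + first: "n" + "ehidjnn" = "nehidjnn"

nehidjnn


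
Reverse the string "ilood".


Input: ilood
Reading characters right to left:
  Position 4: 'd'
  Position 3: 'o'
  Position 2: 'o'
  Position 1: 'l'
  Position 0: 'i'
Reversed: dooli

dooli


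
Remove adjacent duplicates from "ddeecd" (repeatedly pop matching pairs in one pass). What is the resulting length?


Input: ddeecd
Stack-based adjacent duplicate removal:
  Read 'd': push. Stack: d
  Read 'd': matches stack top 'd' => pop. Stack: (empty)
  Read 'e': push. Stack: e
  Read 'e': matches stack top 'e' => pop. Stack: (empty)
  Read 'c': push. Stack: c
  Read 'd': push. Stack: cd
Final stack: "cd" (length 2)

2


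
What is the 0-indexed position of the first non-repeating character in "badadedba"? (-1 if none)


Input: badadedba
Character frequencies:
  'a': 3
  'b': 2
  'd': 3
  'e': 1
Scanning left to right for freq == 1:
  Position 0 ('b'): freq=2, skip
  Position 1 ('a'): freq=3, skip
  Position 2 ('d'): freq=3, skip
  Position 3 ('a'): freq=3, skip
  Position 4 ('d'): freq=3, skip
  Position 5 ('e'): unique! => answer = 5

5


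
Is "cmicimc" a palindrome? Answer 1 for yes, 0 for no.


Input: cmicimc
Reversed: cmicimc
  Compare pos 0 ('c') with pos 6 ('c'): match
  Compare pos 1 ('m') with pos 5 ('m'): match
  Compare pos 2 ('i') with pos 4 ('i'): match
Result: palindrome

1


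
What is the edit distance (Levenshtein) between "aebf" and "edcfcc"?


Computing edit distance: "aebf" -> "edcfcc"
DP table:
           e    d    c    f    c    c
      0    1    2    3    4    5    6
  a   1    1    2    3    4    5    6
  e   2    1    2    3    4    5    6
  b   3    2    2    3    4    5    6
  f   4    3    3    3    3    4    5
Edit distance = dp[4][6] = 5

5


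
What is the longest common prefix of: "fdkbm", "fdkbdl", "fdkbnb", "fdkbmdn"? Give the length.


Words: fdkbm, fdkbdl, fdkbnb, fdkbmdn
  Position 0: all 'f' => match
  Position 1: all 'd' => match
  Position 2: all 'k' => match
  Position 3: all 'b' => match
  Position 4: ('m', 'd', 'n', 'm') => mismatch, stop
LCP = "fdkb" (length 4)

4


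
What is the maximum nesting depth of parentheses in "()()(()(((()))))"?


Input: "()()(()(((()))))"
Tracking depth:
  Position 0 '(': depth becomes 1
  Position 1 ')': depth becomes 0
  Position 2 '(': depth becomes 1
  Position 3 ')': depth becomes 0
  Position 4 '(': depth becomes 1
  Position 5 '(': depth becomes 2
  Position 6 ')': depth becomes 1
  Position 7 '(': depth becomes 2
  Position 8 '(': depth becomes 3
  Position 9 '(': depth becomes 4
  Position 10 '(': depth becomes 5
  Position 11 ')': depth becomes 4
  Position 12 ')': depth becomes 3
  Position 13 ')': depth becomes 2
  Position 14 ')': depth becomes 1
  Position 15 ')': depth becomes 0
Maximum depth reached: 5

5


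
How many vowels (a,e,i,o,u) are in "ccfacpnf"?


Input: ccfacpnf
Checking each character:
  'c' at position 0: consonant
  'c' at position 1: consonant
  'f' at position 2: consonant
  'a' at position 3: vowel (running total: 1)
  'c' at position 4: consonant
  'p' at position 5: consonant
  'n' at position 6: consonant
  'f' at position 7: consonant
Total vowels: 1

1


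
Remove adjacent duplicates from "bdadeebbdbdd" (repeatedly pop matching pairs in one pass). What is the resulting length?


Input: bdadeebbdbdd
Stack-based adjacent duplicate removal:
  Read 'b': push. Stack: b
  Read 'd': push. Stack: bd
  Read 'a': push. Stack: bda
  Read 'd': push. Stack: bdad
  Read 'e': push. Stack: bdade
  Read 'e': matches stack top 'e' => pop. Stack: bdad
  Read 'b': push. Stack: bdadb
  Read 'b': matches stack top 'b' => pop. Stack: bdad
  Read 'd': matches stack top 'd' => pop. Stack: bda
  Read 'b': push. Stack: bdab
  Read 'd': push. Stack: bdabd
  Read 'd': matches stack top 'd' => pop. Stack: bdab
Final stack: "bdab" (length 4)

4


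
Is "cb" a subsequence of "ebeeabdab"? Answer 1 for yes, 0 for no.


Check if "cb" is a subsequence of "ebeeabdab"
Greedy scan:
  Position 0 ('e'): no match needed
  Position 1 ('b'): no match needed
  Position 2 ('e'): no match needed
  Position 3 ('e'): no match needed
  Position 4 ('a'): no match needed
  Position 5 ('b'): no match needed
  Position 6 ('d'): no match needed
  Position 7 ('a'): no match needed
  Position 8 ('b'): no match needed
Only matched 0/2 characters => not a subsequence

0


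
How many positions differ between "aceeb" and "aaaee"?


Comparing "aceeb" and "aaaee" position by position:
  Position 0: 'a' vs 'a' => same
  Position 1: 'c' vs 'a' => DIFFER
  Position 2: 'e' vs 'a' => DIFFER
  Position 3: 'e' vs 'e' => same
  Position 4: 'b' vs 'e' => DIFFER
Positions that differ: 3

3


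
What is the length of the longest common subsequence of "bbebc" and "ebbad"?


LCS of "bbebc" and "ebbad"
DP table:
           e    b    b    a    d
      0    0    0    0    0    0
  b   0    0    1    1    1    1
  b   0    0    1    2    2    2
  e   0    1    1    2    2    2
  b   0    1    2    2    2    2
  c   0    1    2    2    2    2
LCS length = dp[5][5] = 2

2


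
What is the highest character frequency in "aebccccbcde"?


Input: aebccccbcde
Character counts:
  'a': 1
  'b': 2
  'c': 5
  'd': 1
  'e': 2
Maximum frequency: 5

5


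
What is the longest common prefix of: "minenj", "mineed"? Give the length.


Words: minenj, mineed
  Position 0: all 'm' => match
  Position 1: all 'i' => match
  Position 2: all 'n' => match
  Position 3: all 'e' => match
  Position 4: ('n', 'e') => mismatch, stop
LCP = "mine" (length 4)

4


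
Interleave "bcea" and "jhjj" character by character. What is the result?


Interleaving "bcea" and "jhjj":
  Position 0: 'b' from first, 'j' from second => "bj"
  Position 1: 'c' from first, 'h' from second => "ch"
  Position 2: 'e' from first, 'j' from second => "ej"
  Position 3: 'a' from first, 'j' from second => "aj"
Result: bjchejaj

bjchejaj


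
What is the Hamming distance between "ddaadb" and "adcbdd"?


Comparing "ddaadb" and "adcbdd" position by position:
  Position 0: 'd' vs 'a' => differ
  Position 1: 'd' vs 'd' => same
  Position 2: 'a' vs 'c' => differ
  Position 3: 'a' vs 'b' => differ
  Position 4: 'd' vs 'd' => same
  Position 5: 'b' vs 'd' => differ
Total differences (Hamming distance): 4

4


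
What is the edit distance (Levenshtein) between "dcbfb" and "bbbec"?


Computing edit distance: "dcbfb" -> "bbbec"
DP table:
           b    b    b    e    c
      0    1    2    3    4    5
  d   1    1    2    3    4    5
  c   2    2    2    3    4    4
  b   3    2    2    2    3    4
  f   4    3    3    3    3    4
  b   5    4    3    3    4    4
Edit distance = dp[5][5] = 4

4


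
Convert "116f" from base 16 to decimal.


Input: "116f" in base 16
Positional expansion:
  Digit '1' (value 1) x 16^3 = 4096
  Digit '1' (value 1) x 16^2 = 256
  Digit '6' (value 6) x 16^1 = 96
  Digit 'f' (value 15) x 16^0 = 15
Sum = 4463

4463


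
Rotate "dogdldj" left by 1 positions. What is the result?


Input: "dogdldj", rotate left by 1
First 1 characters: "d"
Remaining characters: "ogdldj"
Concatenate remaining + first: "ogdldj" + "d" = "ogdldjd"

ogdldjd


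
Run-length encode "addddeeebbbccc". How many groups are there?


Input: addddeeebbbccc
Scanning for consecutive runs:
  Group 1: 'a' x 1 (positions 0-0)
  Group 2: 'd' x 4 (positions 1-4)
  Group 3: 'e' x 3 (positions 5-7)
  Group 4: 'b' x 3 (positions 8-10)
  Group 5: 'c' x 3 (positions 11-13)
Total groups: 5

5


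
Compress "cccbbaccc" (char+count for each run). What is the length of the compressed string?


Input: cccbbaccc
Runs:
  'c' x 3 => "c3"
  'b' x 2 => "b2"
  'a' x 1 => "a1"
  'c' x 3 => "c3"
Compressed: "c3b2a1c3"
Compressed length: 8

8


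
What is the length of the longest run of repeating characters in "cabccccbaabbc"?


Input: "cabccccbaabbc"
Scanning for longest run:
  Position 1 ('a'): new char, reset run to 1
  Position 2 ('b'): new char, reset run to 1
  Position 3 ('c'): new char, reset run to 1
  Position 4 ('c'): continues run of 'c', length=2
  Position 5 ('c'): continues run of 'c', length=3
  Position 6 ('c'): continues run of 'c', length=4
  Position 7 ('b'): new char, reset run to 1
  Position 8 ('a'): new char, reset run to 1
  Position 9 ('a'): continues run of 'a', length=2
  Position 10 ('b'): new char, reset run to 1
  Position 11 ('b'): continues run of 'b', length=2
  Position 12 ('c'): new char, reset run to 1
Longest run: 'c' with length 4

4


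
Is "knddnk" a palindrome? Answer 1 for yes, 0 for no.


Input: knddnk
Reversed: knddnk
  Compare pos 0 ('k') with pos 5 ('k'): match
  Compare pos 1 ('n') with pos 4 ('n'): match
  Compare pos 2 ('d') with pos 3 ('d'): match
Result: palindrome

1


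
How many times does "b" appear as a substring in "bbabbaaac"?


Searching for "b" in "bbabbaaac"
Scanning each position:
  Position 0: "b" => MATCH
  Position 1: "b" => MATCH
  Position 2: "a" => no
  Position 3: "b" => MATCH
  Position 4: "b" => MATCH
  Position 5: "a" => no
  Position 6: "a" => no
  Position 7: "a" => no
  Position 8: "c" => no
Total occurrences: 4

4


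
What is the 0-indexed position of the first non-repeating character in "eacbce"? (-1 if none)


Input: eacbce
Character frequencies:
  'a': 1
  'b': 1
  'c': 2
  'e': 2
Scanning left to right for freq == 1:
  Position 0 ('e'): freq=2, skip
  Position 1 ('a'): unique! => answer = 1

1


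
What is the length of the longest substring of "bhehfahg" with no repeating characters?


Input: "bhehfahg"
Sliding window (track last position of each char):
  Position 0 ('b'): window [0,0] length 1 -- new best
  Position 1 ('h'): window [0,1] length 2 -- new best
  Position 2 ('e'): window [0,2] length 3 -- new best
  Position 3 ('h'): repeat (last at 1), move window start to 2
  Position 3 ('h'): window [2,3] length 2
  Position 4 ('f'): window [2,4] length 3
  Position 5 ('a'): window [2,5] length 4 -- new best
  Position 6 ('h'): repeat (last at 3), move window start to 4
  Position 6 ('h'): window [4,6] length 3
  Position 7 ('g'): window [4,7] length 4
Longest substring with no repeats: "ehfa" with length 4

4


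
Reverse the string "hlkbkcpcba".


Input: hlkbkcpcba
Reading characters right to left:
  Position 9: 'a'
  Position 8: 'b'
  Position 7: 'c'
  Position 6: 'p'
  Position 5: 'c'
  Position 4: 'k'
  Position 3: 'b'
  Position 2: 'k'
  Position 1: 'l'
  Position 0: 'h'
Reversed: abcpckbklh

abcpckbklh


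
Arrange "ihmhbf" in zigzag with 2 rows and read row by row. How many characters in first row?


Zigzag "ihmhbf" into 2 rows:
Placing characters:
  'i' => row 0
  'h' => row 1
  'm' => row 0
  'h' => row 1
  'b' => row 0
  'f' => row 1
Rows:
  Row 0: "imb"
  Row 1: "hhf"
First row length: 3

3


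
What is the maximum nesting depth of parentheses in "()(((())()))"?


Input: "()(((())()))"
Tracking depth:
  Position 0 '(': depth becomes 1
  Position 1 ')': depth becomes 0
  Position 2 '(': depth becomes 1
  Position 3 '(': depth becomes 2
  Position 4 '(': depth becomes 3
  Position 5 '(': depth becomes 4
  Position 6 ')': depth becomes 3
  Position 7 ')': depth becomes 2
  Position 8 '(': depth becomes 3
  Position 9 ')': depth becomes 2
  Position 10 ')': depth becomes 1
  Position 11 ')': depth becomes 0
Maximum depth reached: 4

4


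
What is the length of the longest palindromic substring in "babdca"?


Input: "babdca"
Checking substrings for palindromes:
  [0:3] "bab" (len 3) => palindrome
Longest palindromic substring: "bab" with length 3

3


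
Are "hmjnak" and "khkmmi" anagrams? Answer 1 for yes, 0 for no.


Strings: "hmjnak", "khkmmi"
Sorted first:  ahjkmn
Sorted second: hikkmm
Differ at position 0: 'a' vs 'h' => not anagrams

0


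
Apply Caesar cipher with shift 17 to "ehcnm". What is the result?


Caesar cipher: shift "ehcnm" by 17
  'e' (pos 4) + 17 = pos 21 = 'v'
  'h' (pos 7) + 17 = pos 24 = 'y'
  'c' (pos 2) + 17 = pos 19 = 't'
  'n' (pos 13) + 17 = pos 4 = 'e'
  'm' (pos 12) + 17 = pos 3 = 'd'
Result: vyted

vyted


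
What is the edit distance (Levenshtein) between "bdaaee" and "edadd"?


Computing edit distance: "bdaaee" -> "edadd"
DP table:
           e    d    a    d    d
      0    1    2    3    4    5
  b   1    1    2    3    4    5
  d   2    2    1    2    3    4
  a   3    3    2    1    2    3
  a   4    4    3    2    2    3
  e   5    4    4    3    3    3
  e   6    5    5    4    4    4
Edit distance = dp[6][5] = 4

4


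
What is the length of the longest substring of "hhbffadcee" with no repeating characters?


Input: "hhbffadcee"
Sliding window (track last position of each char):
  Position 0 ('h'): window [0,0] length 1 -- new best
  Position 1 ('h'): repeat (last at 0), move window start to 1
  Position 1 ('h'): window [1,1] length 1
  Position 2 ('b'): window [1,2] length 2 -- new best
  Position 3 ('f'): window [1,3] length 3 -- new best
  Position 4 ('f'): repeat (last at 3), move window start to 4
  Position 4 ('f'): window [4,4] length 1
  Position 5 ('a'): window [4,5] length 2
  Position 6 ('d'): window [4,6] length 3
  Position 7 ('c'): window [4,7] length 4 -- new best
  Position 8 ('e'): window [4,8] length 5 -- new best
  Position 9 ('e'): repeat (last at 8), move window start to 9
  Position 9 ('e'): window [9,9] length 1
Longest substring with no repeats: "fadce" with length 5

5


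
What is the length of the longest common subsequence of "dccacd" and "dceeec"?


LCS of "dccacd" and "dceeec"
DP table:
           d    c    e    e    e    c
      0    0    0    0    0    0    0
  d   0    1    1    1    1    1    1
  c   0    1    2    2    2    2    2
  c   0    1    2    2    2    2    3
  a   0    1    2    2    2    2    3
  c   0    1    2    2    2    2    3
  d   0    1    2    2    2    2    3
LCS length = dp[6][6] = 3

3


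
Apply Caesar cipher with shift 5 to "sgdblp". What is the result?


Caesar cipher: shift "sgdblp" by 5
  's' (pos 18) + 5 = pos 23 = 'x'
  'g' (pos 6) + 5 = pos 11 = 'l'
  'd' (pos 3) + 5 = pos 8 = 'i'
  'b' (pos 1) + 5 = pos 6 = 'g'
  'l' (pos 11) + 5 = pos 16 = 'q'
  'p' (pos 15) + 5 = pos 20 = 'u'
Result: xligqu

xligqu


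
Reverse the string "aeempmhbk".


Input: aeempmhbk
Reading characters right to left:
  Position 8: 'k'
  Position 7: 'b'
  Position 6: 'h'
  Position 5: 'm'
  Position 4: 'p'
  Position 3: 'm'
  Position 2: 'e'
  Position 1: 'e'
  Position 0: 'a'
Reversed: kbhmpmeea

kbhmpmeea


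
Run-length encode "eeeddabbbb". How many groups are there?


Input: eeeddabbbb
Scanning for consecutive runs:
  Group 1: 'e' x 3 (positions 0-2)
  Group 2: 'd' x 2 (positions 3-4)
  Group 3: 'a' x 1 (positions 5-5)
  Group 4: 'b' x 4 (positions 6-9)
Total groups: 4

4


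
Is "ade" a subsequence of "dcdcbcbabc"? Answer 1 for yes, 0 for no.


Check if "ade" is a subsequence of "dcdcbcbabc"
Greedy scan:
  Position 0 ('d'): no match needed
  Position 1 ('c'): no match needed
  Position 2 ('d'): no match needed
  Position 3 ('c'): no match needed
  Position 4 ('b'): no match needed
  Position 5 ('c'): no match needed
  Position 6 ('b'): no match needed
  Position 7 ('a'): matches sub[0] = 'a'
  Position 8 ('b'): no match needed
  Position 9 ('c'): no match needed
Only matched 1/3 characters => not a subsequence

0


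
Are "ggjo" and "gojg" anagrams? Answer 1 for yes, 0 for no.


Strings: "ggjo", "gojg"
Sorted first:  ggjo
Sorted second: ggjo
Sorted forms match => anagrams

1


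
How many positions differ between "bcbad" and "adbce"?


Comparing "bcbad" and "adbce" position by position:
  Position 0: 'b' vs 'a' => DIFFER
  Position 1: 'c' vs 'd' => DIFFER
  Position 2: 'b' vs 'b' => same
  Position 3: 'a' vs 'c' => DIFFER
  Position 4: 'd' vs 'e' => DIFFER
Positions that differ: 4

4


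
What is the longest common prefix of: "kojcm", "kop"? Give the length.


Words: kojcm, kop
  Position 0: all 'k' => match
  Position 1: all 'o' => match
  Position 2: ('j', 'p') => mismatch, stop
LCP = "ko" (length 2)

2


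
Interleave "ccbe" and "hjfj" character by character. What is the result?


Interleaving "ccbe" and "hjfj":
  Position 0: 'c' from first, 'h' from second => "ch"
  Position 1: 'c' from first, 'j' from second => "cj"
  Position 2: 'b' from first, 'f' from second => "bf"
  Position 3: 'e' from first, 'j' from second => "ej"
Result: chcjbfej

chcjbfej


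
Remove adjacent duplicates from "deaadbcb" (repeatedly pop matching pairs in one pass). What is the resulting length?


Input: deaadbcb
Stack-based adjacent duplicate removal:
  Read 'd': push. Stack: d
  Read 'e': push. Stack: de
  Read 'a': push. Stack: dea
  Read 'a': matches stack top 'a' => pop. Stack: de
  Read 'd': push. Stack: ded
  Read 'b': push. Stack: dedb
  Read 'c': push. Stack: dedbc
  Read 'b': push. Stack: dedbcb
Final stack: "dedbcb" (length 6)

6


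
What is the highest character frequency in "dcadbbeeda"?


Input: dcadbbeeda
Character counts:
  'a': 2
  'b': 2
  'c': 1
  'd': 3
  'e': 2
Maximum frequency: 3

3


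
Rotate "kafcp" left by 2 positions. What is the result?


Input: "kafcp", rotate left by 2
First 2 characters: "ka"
Remaining characters: "fcp"
Concatenate remaining + first: "fcp" + "ka" = "fcpka"

fcpka


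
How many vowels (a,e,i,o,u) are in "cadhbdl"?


Input: cadhbdl
Checking each character:
  'c' at position 0: consonant
  'a' at position 1: vowel (running total: 1)
  'd' at position 2: consonant
  'h' at position 3: consonant
  'b' at position 4: consonant
  'd' at position 5: consonant
  'l' at position 6: consonant
Total vowels: 1

1


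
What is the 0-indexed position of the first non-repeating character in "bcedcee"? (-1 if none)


Input: bcedcee
Character frequencies:
  'b': 1
  'c': 2
  'd': 1
  'e': 3
Scanning left to right for freq == 1:
  Position 0 ('b'): unique! => answer = 0

0


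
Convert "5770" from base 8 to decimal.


Input: "5770" in base 8
Positional expansion:
  Digit '5' (value 5) x 8^3 = 2560
  Digit '7' (value 7) x 8^2 = 448
  Digit '7' (value 7) x 8^1 = 56
  Digit '0' (value 0) x 8^0 = 0
Sum = 3064

3064


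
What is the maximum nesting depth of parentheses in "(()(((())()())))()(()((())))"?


Input: "(()(((())()())))()(()((())))"
Tracking depth:
  Position 0 '(': depth becomes 1
  Position 1 '(': depth becomes 2
  Position 2 ')': depth becomes 1
  Position 3 '(': depth becomes 2
  Position 4 '(': depth becomes 3
  Position 5 '(': depth becomes 4
  Position 6 '(': depth becomes 5
  Position 7 ')': depth becomes 4
  Position 8 ')': depth becomes 3
  Position 9 '(': depth becomes 4
  Position 10 ')': depth becomes 3
  Position 11 '(': depth becomes 4
  Position 12 ')': depth becomes 3
  Position 13 ')': depth becomes 2
  Position 14 ')': depth becomes 1
  Position 15 ')': depth becomes 0
  Position 16 '(': depth becomes 1
  Position 17 ')': depth becomes 0
  Position 18 '(': depth becomes 1
  Position 19 '(': depth becomes 2
  Position 20 ')': depth becomes 1
  Position 21 '(': depth becomes 2
  Position 22 '(': depth becomes 3
  Position 23 '(': depth becomes 4
  Position 24 ')': depth becomes 3
  Position 25 ')': depth becomes 2
  Position 26 ')': depth becomes 1
  Position 27 ')': depth becomes 0
Maximum depth reached: 5

5


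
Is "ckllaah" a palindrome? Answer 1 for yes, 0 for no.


Input: ckllaah
Reversed: haallkc
  Compare pos 0 ('c') with pos 6 ('h'): MISMATCH
  Compare pos 1 ('k') with pos 5 ('a'): MISMATCH
  Compare pos 2 ('l') with pos 4 ('a'): MISMATCH
Result: not a palindrome

0


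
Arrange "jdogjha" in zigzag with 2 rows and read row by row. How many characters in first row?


Zigzag "jdogjha" into 2 rows:
Placing characters:
  'j' => row 0
  'd' => row 1
  'o' => row 0
  'g' => row 1
  'j' => row 0
  'h' => row 1
  'a' => row 0
Rows:
  Row 0: "joja"
  Row 1: "dgh"
First row length: 4

4


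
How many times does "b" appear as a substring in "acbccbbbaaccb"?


Searching for "b" in "acbccbbbaaccb"
Scanning each position:
  Position 0: "a" => no
  Position 1: "c" => no
  Position 2: "b" => MATCH
  Position 3: "c" => no
  Position 4: "c" => no
  Position 5: "b" => MATCH
  Position 6: "b" => MATCH
  Position 7: "b" => MATCH
  Position 8: "a" => no
  Position 9: "a" => no
  Position 10: "c" => no
  Position 11: "c" => no
  Position 12: "b" => MATCH
Total occurrences: 5

5


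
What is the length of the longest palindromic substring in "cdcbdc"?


Input: "cdcbdc"
Checking substrings for palindromes:
  [0:3] "cdc" (len 3) => palindrome
Longest palindromic substring: "cdc" with length 3

3


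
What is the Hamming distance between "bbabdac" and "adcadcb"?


Comparing "bbabdac" and "adcadcb" position by position:
  Position 0: 'b' vs 'a' => differ
  Position 1: 'b' vs 'd' => differ
  Position 2: 'a' vs 'c' => differ
  Position 3: 'b' vs 'a' => differ
  Position 4: 'd' vs 'd' => same
  Position 5: 'a' vs 'c' => differ
  Position 6: 'c' vs 'b' => differ
Total differences (Hamming distance): 6

6


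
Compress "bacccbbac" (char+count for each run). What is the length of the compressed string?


Input: bacccbbac
Runs:
  'b' x 1 => "b1"
  'a' x 1 => "a1"
  'c' x 3 => "c3"
  'b' x 2 => "b2"
  'a' x 1 => "a1"
  'c' x 1 => "c1"
Compressed: "b1a1c3b2a1c1"
Compressed length: 12

12


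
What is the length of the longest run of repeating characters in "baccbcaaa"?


Input: "baccbcaaa"
Scanning for longest run:
  Position 1 ('a'): new char, reset run to 1
  Position 2 ('c'): new char, reset run to 1
  Position 3 ('c'): continues run of 'c', length=2
  Position 4 ('b'): new char, reset run to 1
  Position 5 ('c'): new char, reset run to 1
  Position 6 ('a'): new char, reset run to 1
  Position 7 ('a'): continues run of 'a', length=2
  Position 8 ('a'): continues run of 'a', length=3
Longest run: 'a' with length 3

3


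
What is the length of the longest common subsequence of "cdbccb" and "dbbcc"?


LCS of "cdbccb" and "dbbcc"
DP table:
           d    b    b    c    c
      0    0    0    0    0    0
  c   0    0    0    0    1    1
  d   0    1    1    1    1    1
  b   0    1    2    2    2    2
  c   0    1    2    2    3    3
  c   0    1    2    2    3    4
  b   0    1    2    3    3    4
LCS length = dp[6][5] = 4

4


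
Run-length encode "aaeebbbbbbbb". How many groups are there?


Input: aaeebbbbbbbb
Scanning for consecutive runs:
  Group 1: 'a' x 2 (positions 0-1)
  Group 2: 'e' x 2 (positions 2-3)
  Group 3: 'b' x 8 (positions 4-11)
Total groups: 3

3


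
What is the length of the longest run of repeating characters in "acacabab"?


Input: "acacabab"
Scanning for longest run:
  Position 1 ('c'): new char, reset run to 1
  Position 2 ('a'): new char, reset run to 1
  Position 3 ('c'): new char, reset run to 1
  Position 4 ('a'): new char, reset run to 1
  Position 5 ('b'): new char, reset run to 1
  Position 6 ('a'): new char, reset run to 1
  Position 7 ('b'): new char, reset run to 1
Longest run: 'a' with length 1

1


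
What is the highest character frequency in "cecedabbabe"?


Input: cecedabbabe
Character counts:
  'a': 2
  'b': 3
  'c': 2
  'd': 1
  'e': 3
Maximum frequency: 3

3


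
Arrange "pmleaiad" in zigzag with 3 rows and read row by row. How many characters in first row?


Zigzag "pmleaiad" into 3 rows:
Placing characters:
  'p' => row 0
  'm' => row 1
  'l' => row 2
  'e' => row 1
  'a' => row 0
  'i' => row 1
  'a' => row 2
  'd' => row 1
Rows:
  Row 0: "pa"
  Row 1: "meid"
  Row 2: "la"
First row length: 2

2


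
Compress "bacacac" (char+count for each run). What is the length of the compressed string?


Input: bacacac
Runs:
  'b' x 1 => "b1"
  'a' x 1 => "a1"
  'c' x 1 => "c1"
  'a' x 1 => "a1"
  'c' x 1 => "c1"
  'a' x 1 => "a1"
  'c' x 1 => "c1"
Compressed: "b1a1c1a1c1a1c1"
Compressed length: 14

14


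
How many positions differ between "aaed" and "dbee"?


Comparing "aaed" and "dbee" position by position:
  Position 0: 'a' vs 'd' => DIFFER
  Position 1: 'a' vs 'b' => DIFFER
  Position 2: 'e' vs 'e' => same
  Position 3: 'd' vs 'e' => DIFFER
Positions that differ: 3

3


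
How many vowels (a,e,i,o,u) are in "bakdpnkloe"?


Input: bakdpnkloe
Checking each character:
  'b' at position 0: consonant
  'a' at position 1: vowel (running total: 1)
  'k' at position 2: consonant
  'd' at position 3: consonant
  'p' at position 4: consonant
  'n' at position 5: consonant
  'k' at position 6: consonant
  'l' at position 7: consonant
  'o' at position 8: vowel (running total: 2)
  'e' at position 9: vowel (running total: 3)
Total vowels: 3

3


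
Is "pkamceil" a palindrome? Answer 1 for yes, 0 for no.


Input: pkamceil
Reversed: liecmakp
  Compare pos 0 ('p') with pos 7 ('l'): MISMATCH
  Compare pos 1 ('k') with pos 6 ('i'): MISMATCH
  Compare pos 2 ('a') with pos 5 ('e'): MISMATCH
  Compare pos 3 ('m') with pos 4 ('c'): MISMATCH
Result: not a palindrome

0


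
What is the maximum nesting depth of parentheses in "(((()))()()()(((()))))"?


Input: "(((()))()()()(((()))))"
Tracking depth:
  Position 0 '(': depth becomes 1
  Position 1 '(': depth becomes 2
  Position 2 '(': depth becomes 3
  Position 3 '(': depth becomes 4
  Position 4 ')': depth becomes 3
  Position 5 ')': depth becomes 2
  Position 6 ')': depth becomes 1
  Position 7 '(': depth becomes 2
  Position 8 ')': depth becomes 1
  Position 9 '(': depth becomes 2
  Position 10 ')': depth becomes 1
  Position 11 '(': depth becomes 2
  Position 12 ')': depth becomes 1
  Position 13 '(': depth becomes 2
  Position 14 '(': depth becomes 3
  Position 15 '(': depth becomes 4
  Position 16 '(': depth becomes 5
  Position 17 ')': depth becomes 4
  Position 18 ')': depth becomes 3
  Position 19 ')': depth becomes 2
  Position 20 ')': depth becomes 1
  Position 21 ')': depth becomes 0
Maximum depth reached: 5

5


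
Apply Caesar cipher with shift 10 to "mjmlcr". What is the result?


Caesar cipher: shift "mjmlcr" by 10
  'm' (pos 12) + 10 = pos 22 = 'w'
  'j' (pos 9) + 10 = pos 19 = 't'
  'm' (pos 12) + 10 = pos 22 = 'w'
  'l' (pos 11) + 10 = pos 21 = 'v'
  'c' (pos 2) + 10 = pos 12 = 'm'
  'r' (pos 17) + 10 = pos 1 = 'b'
Result: wtwvmb

wtwvmb


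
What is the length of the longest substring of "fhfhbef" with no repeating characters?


Input: "fhfhbef"
Sliding window (track last position of each char):
  Position 0 ('f'): window [0,0] length 1 -- new best
  Position 1 ('h'): window [0,1] length 2 -- new best
  Position 2 ('f'): repeat (last at 0), move window start to 1
  Position 2 ('f'): window [1,2] length 2
  Position 3 ('h'): repeat (last at 1), move window start to 2
  Position 3 ('h'): window [2,3] length 2
  Position 4 ('b'): window [2,4] length 3 -- new best
  Position 5 ('e'): window [2,5] length 4 -- new best
  Position 6 ('f'): repeat (last at 2), move window start to 3
  Position 6 ('f'): window [3,6] length 4
Longest substring with no repeats: "fhbe" with length 4

4


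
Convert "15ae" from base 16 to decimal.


Input: "15ae" in base 16
Positional expansion:
  Digit '1' (value 1) x 16^3 = 4096
  Digit '5' (value 5) x 16^2 = 1280
  Digit 'a' (value 10) x 16^1 = 160
  Digit 'e' (value 14) x 16^0 = 14
Sum = 5550

5550


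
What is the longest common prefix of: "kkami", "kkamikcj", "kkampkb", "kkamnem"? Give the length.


Words: kkami, kkamikcj, kkampkb, kkamnem
  Position 0: all 'k' => match
  Position 1: all 'k' => match
  Position 2: all 'a' => match
  Position 3: all 'm' => match
  Position 4: ('i', 'i', 'p', 'n') => mismatch, stop
LCP = "kkam" (length 4)

4


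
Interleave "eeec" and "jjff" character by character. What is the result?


Interleaving "eeec" and "jjff":
  Position 0: 'e' from first, 'j' from second => "ej"
  Position 1: 'e' from first, 'j' from second => "ej"
  Position 2: 'e' from first, 'f' from second => "ef"
  Position 3: 'c' from first, 'f' from second => "cf"
Result: ejejefcf

ejejefcf


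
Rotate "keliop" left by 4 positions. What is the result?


Input: "keliop", rotate left by 4
First 4 characters: "keli"
Remaining characters: "op"
Concatenate remaining + first: "op" + "keli" = "opkeli"

opkeli
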